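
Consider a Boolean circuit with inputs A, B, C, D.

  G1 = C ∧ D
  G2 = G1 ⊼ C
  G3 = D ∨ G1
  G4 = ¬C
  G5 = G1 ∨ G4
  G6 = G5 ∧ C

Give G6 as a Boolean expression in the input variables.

G1 = C ∧ D
G4 = ¬C
G5 = G1 ∨ G4 = (C ∧ D) ∨ ¬C
G6 = G5 ∧ C = ((C ∧ D) ∨ ¬C) ∧ C

((C ∧ D) ∨ ¬C) ∧ C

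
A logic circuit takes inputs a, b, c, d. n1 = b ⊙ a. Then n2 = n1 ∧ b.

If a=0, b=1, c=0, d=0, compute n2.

n1 = 1 ⊙ 0 = 0
n2 = 0 ∧ 1 = 0

0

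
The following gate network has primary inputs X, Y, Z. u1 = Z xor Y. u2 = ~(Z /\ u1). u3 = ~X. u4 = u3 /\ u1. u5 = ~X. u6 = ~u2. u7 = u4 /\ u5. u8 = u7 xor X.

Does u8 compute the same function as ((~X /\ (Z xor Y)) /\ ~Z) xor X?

u1 = Z xor Y
u3 = ~X
u4 = u3 /\ u1 = ~X /\ (Z xor Y)
u5 = ~X
u7 = u4 /\ u5 = (~X /\ (Z xor Y)) /\ ~X
u8 = u7 xor X = ((~X /\ (Z xor Y)) /\ ~X) xor X
At X=0, Y=0, Z=1: circuit gives 1, formula gives 0.

No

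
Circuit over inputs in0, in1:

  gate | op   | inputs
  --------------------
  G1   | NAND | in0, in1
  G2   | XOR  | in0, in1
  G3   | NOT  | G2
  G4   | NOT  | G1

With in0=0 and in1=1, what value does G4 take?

G1 = 0 NAND 1 = 1
G4 = NOT 1 = 0

0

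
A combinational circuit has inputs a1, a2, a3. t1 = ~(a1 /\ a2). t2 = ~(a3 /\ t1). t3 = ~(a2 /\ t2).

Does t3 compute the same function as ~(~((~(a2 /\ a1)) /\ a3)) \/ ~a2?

t1 = ~(a1 /\ a2)
t2 = ~(a3 /\ t1) = ~(a3 /\ (~(a1 /\ a2)))
t3 = ~(a2 /\ t2) = ~(a2 /\ (~(a3 /\ (~(a1 /\ a2)))))
At a1=0, a2=1, a3=0: circuit gives 0, formula gives 0.
At a1=0, a2=0, a3=0: circuit gives 1, formula gives 1.
Agrees on all 8 inputs.

Yes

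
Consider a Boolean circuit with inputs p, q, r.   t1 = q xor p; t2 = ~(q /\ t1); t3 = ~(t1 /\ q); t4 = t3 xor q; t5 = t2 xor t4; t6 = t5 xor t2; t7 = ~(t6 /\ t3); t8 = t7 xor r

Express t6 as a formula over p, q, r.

((~(q /\ (q xor p))) xor ((~((q xor p) /\ q)) xor q)) xor (~(q /\ (q xor p)))

t1 = q xor p
t2 = ~(q /\ t1) = ~(q /\ (q xor p))
t3 = ~(t1 /\ q) = ~((q xor p) /\ q)
t4 = t3 xor q = (~((q xor p) /\ q)) xor q
t5 = t2 xor t4 = (~(q /\ (q xor p))) xor ((~((q xor p) /\ q)) xor q)
t6 = t5 xor t2 = ((~(q /\ (q xor p))) xor ((~((q xor p) /\ q)) xor q)) xor (~(q /\ (q xor p)))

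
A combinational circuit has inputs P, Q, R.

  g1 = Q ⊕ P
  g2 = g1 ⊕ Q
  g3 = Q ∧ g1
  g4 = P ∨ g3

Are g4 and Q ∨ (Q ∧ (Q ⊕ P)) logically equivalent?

No

g1 = Q ⊕ P
g3 = Q ∧ g1 = Q ∧ (Q ⊕ P)
g4 = P ∨ g3 = P ∨ (Q ∧ (Q ⊕ P))
At P=1, Q=0, R=0: circuit gives 1, formula gives 0.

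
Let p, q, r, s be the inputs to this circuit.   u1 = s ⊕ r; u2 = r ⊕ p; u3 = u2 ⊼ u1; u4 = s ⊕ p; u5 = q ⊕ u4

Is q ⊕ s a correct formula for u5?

u4 = s ⊕ p
u5 = q ⊕ u4 = q ⊕ (s ⊕ p)
At p=1, q=0, r=0, s=0: circuit gives 1, formula gives 0.

No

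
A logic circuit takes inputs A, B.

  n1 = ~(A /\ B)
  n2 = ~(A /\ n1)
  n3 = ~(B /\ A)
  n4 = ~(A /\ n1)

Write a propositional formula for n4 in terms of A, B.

n1 = ~(A /\ B)
n4 = ~(A /\ n1) = ~(A /\ (~(A /\ B)))

~(A /\ (~(A /\ B)))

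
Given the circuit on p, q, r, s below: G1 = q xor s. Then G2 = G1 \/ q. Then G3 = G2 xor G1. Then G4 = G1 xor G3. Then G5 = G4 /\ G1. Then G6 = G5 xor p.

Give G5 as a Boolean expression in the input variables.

G1 = q xor s
G2 = G1 \/ q = (q xor s) \/ q
G3 = G2 xor G1 = ((q xor s) \/ q) xor (q xor s)
G4 = G1 xor G3 = (q xor s) xor (((q xor s) \/ q) xor (q xor s))
G5 = G4 /\ G1 = ((q xor s) xor (((q xor s) \/ q) xor (q xor s))) /\ (q xor s)

((q xor s) xor (((q xor s) \/ q) xor (q xor s))) /\ (q xor s)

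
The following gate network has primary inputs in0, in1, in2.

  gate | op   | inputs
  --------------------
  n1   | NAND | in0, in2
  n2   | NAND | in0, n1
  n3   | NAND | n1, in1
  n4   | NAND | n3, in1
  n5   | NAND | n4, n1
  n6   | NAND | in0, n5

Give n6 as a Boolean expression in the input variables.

n1 = in0 NAND in2
n3 = n1 NAND in1 = (in0 NAND in2) NAND in1
n4 = n3 NAND in1 = ((in0 NAND in2) NAND in1) NAND in1
n5 = n4 NAND n1 = (((in0 NAND in2) NAND in1) NAND in1) NAND (in0 NAND in2)
n6 = in0 NAND n5 = in0 NAND ((((in0 NAND in2) NAND in1) NAND in1) NAND (in0 NAND in2))

in0 NAND ((((in0 NAND in2) NAND in1) NAND in1) NAND (in0 NAND in2))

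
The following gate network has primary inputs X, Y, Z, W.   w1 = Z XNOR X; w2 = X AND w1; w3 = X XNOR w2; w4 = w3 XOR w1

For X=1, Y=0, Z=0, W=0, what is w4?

w1 = 0 XNOR 1 = 0
w2 = 1 AND 0 = 0
w3 = 1 XNOR 0 = 0
w4 = 0 XOR 0 = 0

0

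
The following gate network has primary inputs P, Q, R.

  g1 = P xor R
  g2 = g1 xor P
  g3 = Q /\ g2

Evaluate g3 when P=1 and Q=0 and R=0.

0

g1 = 1 xor 0 = 1
g2 = 1 xor 1 = 0
g3 = 0 /\ 0 = 0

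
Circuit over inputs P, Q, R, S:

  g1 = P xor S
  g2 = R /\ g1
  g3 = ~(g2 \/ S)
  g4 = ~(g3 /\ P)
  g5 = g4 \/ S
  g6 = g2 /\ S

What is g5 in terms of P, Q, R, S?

(~((~((R /\ (P xor S)) \/ S)) /\ P)) \/ S

g1 = P xor S
g2 = R /\ g1 = R /\ (P xor S)
g3 = ~(g2 \/ S) = ~((R /\ (P xor S)) \/ S)
g4 = ~(g3 /\ P) = ~((~((R /\ (P xor S)) \/ S)) /\ P)
g5 = g4 \/ S = (~((~((R /\ (P xor S)) \/ S)) /\ P)) \/ S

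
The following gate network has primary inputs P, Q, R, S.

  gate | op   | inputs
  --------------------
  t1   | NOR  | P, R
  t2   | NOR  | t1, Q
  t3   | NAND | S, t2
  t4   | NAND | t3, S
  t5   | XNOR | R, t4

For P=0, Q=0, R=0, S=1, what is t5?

1

t1 = 0 NOR 0 = 1
t2 = 1 NOR 0 = 0
t3 = 1 NAND 0 = 1
t4 = 1 NAND 1 = 0
t5 = 0 XNOR 0 = 1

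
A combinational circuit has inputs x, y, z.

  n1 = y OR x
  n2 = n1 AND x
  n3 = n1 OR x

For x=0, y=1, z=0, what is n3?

1

n1 = 1 OR 0 = 1
n3 = 1 OR 0 = 1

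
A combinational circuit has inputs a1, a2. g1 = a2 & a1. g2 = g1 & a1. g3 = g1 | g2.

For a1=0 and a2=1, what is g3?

0

g1 = 1 & 0 = 0
g2 = 0 & 0 = 0
g3 = 0 | 0 = 0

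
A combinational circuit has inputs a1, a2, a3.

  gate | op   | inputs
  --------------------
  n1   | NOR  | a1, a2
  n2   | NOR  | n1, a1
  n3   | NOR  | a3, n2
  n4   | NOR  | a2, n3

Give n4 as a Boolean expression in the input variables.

a2 NOR (a3 NOR ((a1 NOR a2) NOR a1))

n1 = a1 NOR a2
n2 = n1 NOR a1 = (a1 NOR a2) NOR a1
n3 = a3 NOR n2 = a3 NOR ((a1 NOR a2) NOR a1)
n4 = a2 NOR n3 = a2 NOR (a3 NOR ((a1 NOR a2) NOR a1))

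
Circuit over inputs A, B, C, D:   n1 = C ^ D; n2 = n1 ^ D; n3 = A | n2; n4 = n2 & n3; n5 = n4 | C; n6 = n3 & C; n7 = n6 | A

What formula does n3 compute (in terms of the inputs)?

A | ((C ^ D) ^ D)

n1 = C ^ D
n2 = n1 ^ D = (C ^ D) ^ D
n3 = A | n2 = A | ((C ^ D) ^ D)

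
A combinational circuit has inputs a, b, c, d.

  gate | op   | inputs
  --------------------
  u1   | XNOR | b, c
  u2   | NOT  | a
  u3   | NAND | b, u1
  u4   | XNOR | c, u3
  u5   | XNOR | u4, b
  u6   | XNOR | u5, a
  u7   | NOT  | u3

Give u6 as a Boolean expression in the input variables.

u1 = b XNOR c
u3 = b NAND u1 = b NAND (b XNOR c)
u4 = c XNOR u3 = c XNOR (b NAND (b XNOR c))
u5 = u4 XNOR b = (c XNOR (b NAND (b XNOR c))) XNOR b
u6 = u5 XNOR a = ((c XNOR (b NAND (b XNOR c))) XNOR b) XNOR a

((c XNOR (b NAND (b XNOR c))) XNOR b) XNOR a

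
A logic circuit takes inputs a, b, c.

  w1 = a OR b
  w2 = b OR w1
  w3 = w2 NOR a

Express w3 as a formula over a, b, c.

(b OR (a OR b)) NOR a

w1 = a OR b
w2 = b OR w1 = b OR (a OR b)
w3 = w2 NOR a = (b OR (a OR b)) NOR a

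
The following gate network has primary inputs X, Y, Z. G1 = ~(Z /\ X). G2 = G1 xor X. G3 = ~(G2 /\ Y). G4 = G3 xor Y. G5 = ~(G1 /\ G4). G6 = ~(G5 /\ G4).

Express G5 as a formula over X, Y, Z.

~((~(Z /\ X)) /\ ((~(((~(Z /\ X)) xor X) /\ Y)) xor Y))

G1 = ~(Z /\ X)
G2 = G1 xor X = (~(Z /\ X)) xor X
G3 = ~(G2 /\ Y) = ~(((~(Z /\ X)) xor X) /\ Y)
G4 = G3 xor Y = (~(((~(Z /\ X)) xor X) /\ Y)) xor Y
G5 = ~(G1 /\ G4) = ~((~(Z /\ X)) /\ ((~(((~(Z /\ X)) xor X) /\ Y)) xor Y))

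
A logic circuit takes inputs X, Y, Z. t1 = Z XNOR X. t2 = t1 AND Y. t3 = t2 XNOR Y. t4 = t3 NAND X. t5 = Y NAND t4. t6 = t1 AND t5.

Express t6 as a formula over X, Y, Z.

t1 = Z XNOR X
t2 = t1 AND Y = (Z XNOR X) AND Y
t3 = t2 XNOR Y = ((Z XNOR X) AND Y) XNOR Y
t4 = t3 NAND X = (((Z XNOR X) AND Y) XNOR Y) NAND X
t5 = Y NAND t4 = Y NAND ((((Z XNOR X) AND Y) XNOR Y) NAND X)
t6 = t1 AND t5 = (Z XNOR X) AND (Y NAND ((((Z XNOR X) AND Y) XNOR Y) NAND X))

(Z XNOR X) AND (Y NAND ((((Z XNOR X) AND Y) XNOR Y) NAND X))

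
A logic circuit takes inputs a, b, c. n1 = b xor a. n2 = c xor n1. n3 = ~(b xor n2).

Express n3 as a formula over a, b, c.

n1 = b xor a
n2 = c xor n1 = c xor (b xor a)
n3 = ~(b xor n2) = ~(b xor (c xor (b xor a)))

~(b xor (c xor (b xor a)))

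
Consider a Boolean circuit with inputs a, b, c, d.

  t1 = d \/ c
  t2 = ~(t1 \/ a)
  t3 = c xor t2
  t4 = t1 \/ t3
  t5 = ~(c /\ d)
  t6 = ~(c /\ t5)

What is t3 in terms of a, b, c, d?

t1 = d \/ c
t2 = ~(t1 \/ a) = ~((d \/ c) \/ a)
t3 = c xor t2 = c xor (~((d \/ c) \/ a))

c xor (~((d \/ c) \/ a))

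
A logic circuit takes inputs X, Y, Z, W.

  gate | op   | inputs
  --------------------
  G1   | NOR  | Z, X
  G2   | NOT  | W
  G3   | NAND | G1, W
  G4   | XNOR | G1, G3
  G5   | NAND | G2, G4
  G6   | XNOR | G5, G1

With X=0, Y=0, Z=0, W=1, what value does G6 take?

G1 = 0 NOR 0 = 1
G2 = NOT 1 = 0
G3 = 1 NAND 1 = 0
G4 = 1 XNOR 0 = 0
G5 = 0 NAND 0 = 1
G6 = 1 XNOR 1 = 1

1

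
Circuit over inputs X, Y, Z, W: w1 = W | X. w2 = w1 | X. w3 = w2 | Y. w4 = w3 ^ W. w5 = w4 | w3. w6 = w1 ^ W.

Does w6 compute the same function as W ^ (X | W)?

Yes

w1 = W | X
w6 = w1 ^ W = (W | X) ^ W
At X=0, Y=0, Z=0, W=0: circuit gives 0, formula gives 0.
At X=1, Y=0, Z=0, W=0: circuit gives 1, formula gives 1.
Agrees on all 16 inputs.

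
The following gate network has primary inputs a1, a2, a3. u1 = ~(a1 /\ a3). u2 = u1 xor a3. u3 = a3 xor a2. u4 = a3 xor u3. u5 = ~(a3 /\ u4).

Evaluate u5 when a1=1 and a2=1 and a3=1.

0

u3 = 1 xor 1 = 0
u4 = 1 xor 0 = 1
u5 = ~(1 /\ 1) = 0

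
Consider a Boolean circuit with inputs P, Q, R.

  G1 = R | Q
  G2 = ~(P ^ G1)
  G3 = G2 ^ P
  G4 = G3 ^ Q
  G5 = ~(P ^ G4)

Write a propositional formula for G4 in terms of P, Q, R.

G1 = R | Q
G2 = ~(P ^ G1) = ~(P ^ (R | Q))
G3 = G2 ^ P = (~(P ^ (R | Q))) ^ P
G4 = G3 ^ Q = ((~(P ^ (R | Q))) ^ P) ^ Q

((~(P ^ (R | Q))) ^ P) ^ Q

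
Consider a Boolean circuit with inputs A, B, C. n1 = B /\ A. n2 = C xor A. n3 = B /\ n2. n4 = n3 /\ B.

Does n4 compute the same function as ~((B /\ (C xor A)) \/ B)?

No

n2 = C xor A
n3 = B /\ n2 = B /\ (C xor A)
n4 = n3 /\ B = (B /\ (C xor A)) /\ B
At A=0, B=0, C=0: circuit gives 0, formula gives 1.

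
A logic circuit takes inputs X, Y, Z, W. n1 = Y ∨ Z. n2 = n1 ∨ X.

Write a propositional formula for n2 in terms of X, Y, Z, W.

(Y ∨ Z) ∨ X

n1 = Y ∨ Z
n2 = n1 ∨ X = (Y ∨ Z) ∨ X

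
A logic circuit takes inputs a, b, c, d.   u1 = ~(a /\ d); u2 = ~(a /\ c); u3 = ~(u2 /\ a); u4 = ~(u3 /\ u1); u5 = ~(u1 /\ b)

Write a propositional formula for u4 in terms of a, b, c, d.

~((~((~(a /\ c)) /\ a)) /\ (~(a /\ d)))

u1 = ~(a /\ d)
u2 = ~(a /\ c)
u3 = ~(u2 /\ a) = ~((~(a /\ c)) /\ a)
u4 = ~(u3 /\ u1) = ~((~((~(a /\ c)) /\ a)) /\ (~(a /\ d)))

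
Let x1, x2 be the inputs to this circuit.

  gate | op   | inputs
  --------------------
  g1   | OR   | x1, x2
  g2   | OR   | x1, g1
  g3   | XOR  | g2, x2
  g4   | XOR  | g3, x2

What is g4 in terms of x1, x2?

((x1 OR (x1 OR x2)) XOR x2) XOR x2

g1 = x1 OR x2
g2 = x1 OR g1 = x1 OR (x1 OR x2)
g3 = g2 XOR x2 = (x1 OR (x1 OR x2)) XOR x2
g4 = g3 XOR x2 = ((x1 OR (x1 OR x2)) XOR x2) XOR x2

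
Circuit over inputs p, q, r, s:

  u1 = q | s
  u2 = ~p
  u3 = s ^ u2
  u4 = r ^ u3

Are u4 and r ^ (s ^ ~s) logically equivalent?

u2 = ~p
u3 = s ^ u2 = s ^ ~p
u4 = r ^ u3 = r ^ (s ^ ~p)
At p=0, q=0, r=0, s=1: circuit gives 0, formula gives 1.

No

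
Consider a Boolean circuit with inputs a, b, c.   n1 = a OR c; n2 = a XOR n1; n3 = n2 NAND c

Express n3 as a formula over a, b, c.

(a XOR (a OR c)) NAND c

n1 = a OR c
n2 = a XOR n1 = a XOR (a OR c)
n3 = n2 NAND c = (a XOR (a OR c)) NAND c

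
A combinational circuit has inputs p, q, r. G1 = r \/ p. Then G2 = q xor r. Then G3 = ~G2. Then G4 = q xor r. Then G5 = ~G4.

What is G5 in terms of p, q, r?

G4 = q xor r
G5 = ~G4 = ~(q xor r)

~(q xor r)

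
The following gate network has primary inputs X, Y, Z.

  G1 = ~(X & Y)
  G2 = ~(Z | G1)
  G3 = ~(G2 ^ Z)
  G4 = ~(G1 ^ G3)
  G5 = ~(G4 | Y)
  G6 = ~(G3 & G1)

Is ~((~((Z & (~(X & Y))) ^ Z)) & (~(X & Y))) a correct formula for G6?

G1 = ~(X & Y)
G2 = ~(Z | G1) = ~(Z | (~(X & Y)))
G3 = ~(G2 ^ Z) = ~((~(Z | (~(X & Y)))) ^ Z)
G6 = ~(G3 & G1) = ~((~((~(Z | (~(X & Y)))) ^ Z)) & (~(X & Y)))
At X=0, Y=0, Z=1: circuit gives 1, formula gives 0.

No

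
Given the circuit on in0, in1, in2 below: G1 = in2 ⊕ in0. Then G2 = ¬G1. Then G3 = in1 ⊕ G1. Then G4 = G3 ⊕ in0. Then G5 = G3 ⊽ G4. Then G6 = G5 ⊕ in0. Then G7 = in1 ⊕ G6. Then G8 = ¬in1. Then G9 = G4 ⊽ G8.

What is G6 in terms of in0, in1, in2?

((in1 ⊕ (in2 ⊕ in0)) ⊽ ((in1 ⊕ (in2 ⊕ in0)) ⊕ in0)) ⊕ in0

G1 = in2 ⊕ in0
G3 = in1 ⊕ G1 = in1 ⊕ (in2 ⊕ in0)
G4 = G3 ⊕ in0 = (in1 ⊕ (in2 ⊕ in0)) ⊕ in0
G5 = G3 ⊽ G4 = (in1 ⊕ (in2 ⊕ in0)) ⊽ ((in1 ⊕ (in2 ⊕ in0)) ⊕ in0)
G6 = G5 ⊕ in0 = ((in1 ⊕ (in2 ⊕ in0)) ⊽ ((in1 ⊕ (in2 ⊕ in0)) ⊕ in0)) ⊕ in0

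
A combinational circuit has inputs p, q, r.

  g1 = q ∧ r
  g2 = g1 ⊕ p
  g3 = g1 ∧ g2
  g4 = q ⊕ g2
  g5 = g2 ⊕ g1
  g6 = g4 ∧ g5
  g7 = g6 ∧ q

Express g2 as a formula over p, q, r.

g1 = q ∧ r
g2 = g1 ⊕ p = (q ∧ r) ⊕ p

(q ∧ r) ⊕ p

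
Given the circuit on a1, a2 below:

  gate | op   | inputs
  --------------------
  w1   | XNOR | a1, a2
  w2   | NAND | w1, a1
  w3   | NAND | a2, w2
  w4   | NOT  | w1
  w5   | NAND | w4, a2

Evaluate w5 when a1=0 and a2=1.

0

w1 = 0 XNOR 1 = 0
w4 = NOT 0 = 1
w5 = 1 NAND 1 = 0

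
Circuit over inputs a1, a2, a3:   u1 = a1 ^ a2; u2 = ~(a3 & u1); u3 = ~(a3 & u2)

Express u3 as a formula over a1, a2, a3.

u1 = a1 ^ a2
u2 = ~(a3 & u1) = ~(a3 & (a1 ^ a2))
u3 = ~(a3 & u2) = ~(a3 & (~(a3 & (a1 ^ a2))))

~(a3 & (~(a3 & (a1 ^ a2))))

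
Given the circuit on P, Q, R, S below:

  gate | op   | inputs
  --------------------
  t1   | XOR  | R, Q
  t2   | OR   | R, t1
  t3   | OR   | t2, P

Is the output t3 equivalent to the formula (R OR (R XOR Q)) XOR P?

No

t1 = R XOR Q
t2 = R OR t1 = R OR (R XOR Q)
t3 = t2 OR P = (R OR (R XOR Q)) OR P
At P=1, Q=0, R=1, S=0: circuit gives 1, formula gives 0.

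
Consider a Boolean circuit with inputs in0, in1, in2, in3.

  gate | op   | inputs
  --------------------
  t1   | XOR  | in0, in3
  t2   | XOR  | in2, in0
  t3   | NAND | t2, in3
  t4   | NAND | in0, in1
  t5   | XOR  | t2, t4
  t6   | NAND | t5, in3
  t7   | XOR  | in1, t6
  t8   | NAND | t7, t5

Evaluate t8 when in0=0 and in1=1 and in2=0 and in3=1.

0

t2 = 0 XOR 0 = 0
t4 = 0 NAND 1 = 1
t5 = 0 XOR 1 = 1
t6 = 1 NAND 1 = 0
t7 = 1 XOR 0 = 1
t8 = 1 NAND 1 = 0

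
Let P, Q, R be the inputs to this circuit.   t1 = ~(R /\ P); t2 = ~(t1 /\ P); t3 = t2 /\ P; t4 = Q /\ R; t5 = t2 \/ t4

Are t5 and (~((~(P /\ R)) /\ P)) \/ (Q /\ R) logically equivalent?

t1 = ~(R /\ P)
t2 = ~(t1 /\ P) = ~((~(R /\ P)) /\ P)
t4 = Q /\ R
t5 = t2 \/ t4 = (~((~(R /\ P)) /\ P)) \/ (Q /\ R)
At P=1, Q=0, R=0: circuit gives 0, formula gives 0.
At P=0, Q=0, R=0: circuit gives 1, formula gives 1.
Agrees on all 8 inputs.

Yes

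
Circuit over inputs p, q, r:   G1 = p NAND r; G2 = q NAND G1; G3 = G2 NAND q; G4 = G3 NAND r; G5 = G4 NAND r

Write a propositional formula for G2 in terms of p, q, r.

G1 = p NAND r
G2 = q NAND G1 = q NAND (p NAND r)

q NAND (p NAND r)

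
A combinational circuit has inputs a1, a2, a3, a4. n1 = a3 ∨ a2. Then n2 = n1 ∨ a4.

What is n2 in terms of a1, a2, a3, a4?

n1 = a3 ∨ a2
n2 = n1 ∨ a4 = (a3 ∨ a2) ∨ a4

(a3 ∨ a2) ∨ a4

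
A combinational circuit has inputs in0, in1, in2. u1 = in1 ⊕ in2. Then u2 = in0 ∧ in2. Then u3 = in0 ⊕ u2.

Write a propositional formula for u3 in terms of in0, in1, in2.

u2 = in0 ∧ in2
u3 = in0 ⊕ u2 = in0 ⊕ (in0 ∧ in2)

in0 ⊕ (in0 ∧ in2)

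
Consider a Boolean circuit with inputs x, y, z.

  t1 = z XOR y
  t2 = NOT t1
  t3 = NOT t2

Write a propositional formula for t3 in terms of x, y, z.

t1 = z XOR y
t2 = NOT t1 = NOT (z XOR y)
t3 = NOT t2 = NOT NOT (z XOR y)

NOT NOT (z XOR y)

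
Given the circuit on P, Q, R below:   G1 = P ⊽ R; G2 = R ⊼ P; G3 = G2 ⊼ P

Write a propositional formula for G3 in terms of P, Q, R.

G2 = R ⊼ P
G3 = G2 ⊼ P = (R ⊼ P) ⊼ P

(R ⊼ P) ⊼ P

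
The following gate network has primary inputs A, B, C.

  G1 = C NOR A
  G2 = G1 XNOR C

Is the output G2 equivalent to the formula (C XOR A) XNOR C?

No

G1 = C NOR A
G2 = G1 XNOR C = (C NOR A) XNOR C
At A=0, B=0, C=0: circuit gives 0, formula gives 1.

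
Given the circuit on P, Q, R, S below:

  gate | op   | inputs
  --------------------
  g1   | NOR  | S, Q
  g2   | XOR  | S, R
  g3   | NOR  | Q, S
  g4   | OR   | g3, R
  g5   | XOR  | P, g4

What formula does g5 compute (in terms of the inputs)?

g3 = Q NOR S
g4 = g3 OR R = (Q NOR S) OR R
g5 = P XOR g4 = P XOR ((Q NOR S) OR R)

P XOR ((Q NOR S) OR R)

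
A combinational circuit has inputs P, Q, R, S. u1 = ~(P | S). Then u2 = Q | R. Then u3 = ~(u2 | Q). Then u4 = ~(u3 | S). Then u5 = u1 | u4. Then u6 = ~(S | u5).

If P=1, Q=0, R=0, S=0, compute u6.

1

u1 = ~(1 | 0) = 0
u2 = 0 | 0 = 0
u3 = ~(0 | 0) = 1
u4 = ~(1 | 0) = 0
u5 = 0 | 0 = 0
u6 = ~(0 | 0) = 1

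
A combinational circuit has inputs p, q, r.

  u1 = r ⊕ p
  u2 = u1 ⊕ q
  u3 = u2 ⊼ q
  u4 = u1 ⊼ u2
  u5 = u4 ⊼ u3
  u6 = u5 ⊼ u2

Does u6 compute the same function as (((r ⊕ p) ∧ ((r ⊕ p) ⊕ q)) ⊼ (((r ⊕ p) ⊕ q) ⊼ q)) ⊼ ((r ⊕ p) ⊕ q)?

u1 = r ⊕ p
u2 = u1 ⊕ q = (r ⊕ p) ⊕ q
u3 = u2 ⊼ q = ((r ⊕ p) ⊕ q) ⊼ q
u4 = u1 ⊼ u2 = (r ⊕ p) ⊼ ((r ⊕ p) ⊕ q)
u5 = u4 ⊼ u3 = ((r ⊕ p) ⊼ ((r ⊕ p) ⊕ q)) ⊼ (((r ⊕ p) ⊕ q) ⊼ q)
u6 = u5 ⊼ u2 = (((r ⊕ p) ⊼ ((r ⊕ p) ⊕ q)) ⊼ (((r ⊕ p) ⊕ q) ⊼ q)) ⊼ ((r ⊕ p) ⊕ q)
At p=0, q=0, r=1: circuit gives 0, formula gives 1.

No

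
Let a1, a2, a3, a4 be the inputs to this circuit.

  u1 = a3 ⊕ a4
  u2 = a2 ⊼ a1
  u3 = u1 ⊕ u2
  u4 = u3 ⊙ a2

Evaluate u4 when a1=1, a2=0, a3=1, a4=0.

1

u1 = 1 ⊕ 0 = 1
u2 = 0 ⊼ 1 = 1
u3 = 1 ⊕ 1 = 0
u4 = 0 ⊙ 0 = 1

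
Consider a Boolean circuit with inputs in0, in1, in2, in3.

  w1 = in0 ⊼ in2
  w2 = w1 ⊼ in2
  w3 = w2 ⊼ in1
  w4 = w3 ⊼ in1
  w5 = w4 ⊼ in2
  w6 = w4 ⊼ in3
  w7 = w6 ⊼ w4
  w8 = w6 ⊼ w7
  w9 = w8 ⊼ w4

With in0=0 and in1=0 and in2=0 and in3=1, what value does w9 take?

0

w1 = 0 ⊼ 0 = 1
w2 = 1 ⊼ 0 = 1
w3 = 1 ⊼ 0 = 1
w4 = 1 ⊼ 0 = 1
w6 = 1 ⊼ 1 = 0
w7 = 0 ⊼ 1 = 1
w8 = 0 ⊼ 1 = 1
w9 = 1 ⊼ 1 = 0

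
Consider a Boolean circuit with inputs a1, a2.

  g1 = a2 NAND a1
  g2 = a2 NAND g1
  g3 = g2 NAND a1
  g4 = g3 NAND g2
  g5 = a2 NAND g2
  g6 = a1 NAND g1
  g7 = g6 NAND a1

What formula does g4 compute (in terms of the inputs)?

((a2 NAND (a2 NAND a1)) NAND a1) NAND (a2 NAND (a2 NAND a1))

g1 = a2 NAND a1
g2 = a2 NAND g1 = a2 NAND (a2 NAND a1)
g3 = g2 NAND a1 = (a2 NAND (a2 NAND a1)) NAND a1
g4 = g3 NAND g2 = ((a2 NAND (a2 NAND a1)) NAND a1) NAND (a2 NAND (a2 NAND a1))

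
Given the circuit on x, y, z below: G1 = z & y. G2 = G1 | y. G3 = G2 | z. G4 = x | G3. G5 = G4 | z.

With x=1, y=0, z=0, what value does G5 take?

1

G1 = 0 & 0 = 0
G2 = 0 | 0 = 0
G3 = 0 | 0 = 0
G4 = 1 | 0 = 1
G5 = 1 | 0 = 1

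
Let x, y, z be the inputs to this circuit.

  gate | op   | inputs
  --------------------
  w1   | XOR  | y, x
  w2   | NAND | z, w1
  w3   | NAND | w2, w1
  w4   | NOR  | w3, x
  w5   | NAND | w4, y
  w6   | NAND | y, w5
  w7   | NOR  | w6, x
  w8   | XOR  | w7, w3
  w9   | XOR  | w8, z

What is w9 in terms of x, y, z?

w1 = y XOR x
w2 = z NAND w1 = z NAND (y XOR x)
w3 = w2 NAND w1 = (z NAND (y XOR x)) NAND (y XOR x)
w4 = w3 NOR x = ((z NAND (y XOR x)) NAND (y XOR x)) NOR x
w5 = w4 NAND y = (((z NAND (y XOR x)) NAND (y XOR x)) NOR x) NAND y
w6 = y NAND w5 = y NAND ((((z NAND (y XOR x)) NAND (y XOR x)) NOR x) NAND y)
w7 = w6 NOR x = (y NAND ((((z NAND (y XOR x)) NAND (y XOR x)) NOR x) NAND y)) NOR x
w8 = w7 XOR w3 = ((y NAND ((((z NAND (y XOR x)) NAND (y XOR x)) NOR x) NAND y)) NOR x) XOR ((z NAND (y XOR x)) NAND (y XOR x))
w9 = w8 XOR z = (((y NAND ((((z NAND (y XOR x)) NAND (y XOR x)) NOR x) NAND y)) NOR x) XOR ((z NAND (y XOR x)) NAND (y XOR x))) XOR z

(((y NAND ((((z NAND (y XOR x)) NAND (y XOR x)) NOR x) NAND y)) NOR x) XOR ((z NAND (y XOR x)) NAND (y XOR x))) XOR z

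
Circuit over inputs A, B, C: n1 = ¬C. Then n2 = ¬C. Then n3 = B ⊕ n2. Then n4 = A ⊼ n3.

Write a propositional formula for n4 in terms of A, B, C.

n2 = ¬C
n3 = B ⊕ n2 = B ⊕ ¬C
n4 = A ⊼ n3 = A ⊼ (B ⊕ ¬C)

A ⊼ (B ⊕ ¬C)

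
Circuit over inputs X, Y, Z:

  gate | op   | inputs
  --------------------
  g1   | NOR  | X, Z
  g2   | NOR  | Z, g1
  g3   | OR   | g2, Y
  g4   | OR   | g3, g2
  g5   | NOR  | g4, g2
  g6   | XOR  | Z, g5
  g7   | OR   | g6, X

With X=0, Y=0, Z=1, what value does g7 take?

0

g1 = 0 NOR 1 = 0
g2 = 1 NOR 0 = 0
g3 = 0 OR 0 = 0
g4 = 0 OR 0 = 0
g5 = 0 NOR 0 = 1
g6 = 1 XOR 1 = 0
g7 = 0 OR 0 = 0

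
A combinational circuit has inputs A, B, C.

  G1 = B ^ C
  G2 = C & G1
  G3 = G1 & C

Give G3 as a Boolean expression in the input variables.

(B ^ C) & C

G1 = B ^ C
G3 = G1 & C = (B ^ C) & C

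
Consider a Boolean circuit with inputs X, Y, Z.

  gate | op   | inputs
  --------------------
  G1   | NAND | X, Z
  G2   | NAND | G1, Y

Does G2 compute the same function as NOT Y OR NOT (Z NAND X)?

G1 = X NAND Z
G2 = G1 NAND Y = (X NAND Z) NAND Y
At X=0, Y=1, Z=0: circuit gives 0, formula gives 0.
At X=0, Y=0, Z=0: circuit gives 1, formula gives 1.
Agrees on all 8 inputs.

Yes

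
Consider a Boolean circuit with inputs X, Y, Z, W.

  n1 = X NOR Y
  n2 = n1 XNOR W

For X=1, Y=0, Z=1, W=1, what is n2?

0

n1 = 1 NOR 0 = 0
n2 = 0 XNOR 1 = 0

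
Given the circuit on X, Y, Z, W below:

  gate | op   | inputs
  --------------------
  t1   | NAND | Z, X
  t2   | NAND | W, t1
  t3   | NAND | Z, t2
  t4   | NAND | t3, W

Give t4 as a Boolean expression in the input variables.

t1 = Z NAND X
t2 = W NAND t1 = W NAND (Z NAND X)
t3 = Z NAND t2 = Z NAND (W NAND (Z NAND X))
t4 = t3 NAND W = (Z NAND (W NAND (Z NAND X))) NAND W

(Z NAND (W NAND (Z NAND X))) NAND W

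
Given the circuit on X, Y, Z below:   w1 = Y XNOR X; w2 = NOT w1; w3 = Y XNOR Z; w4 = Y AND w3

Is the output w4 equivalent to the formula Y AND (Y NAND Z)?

w3 = Y XNOR Z
w4 = Y AND w3 = Y AND (Y XNOR Z)
At X=0, Y=1, Z=0: circuit gives 0, formula gives 1.

No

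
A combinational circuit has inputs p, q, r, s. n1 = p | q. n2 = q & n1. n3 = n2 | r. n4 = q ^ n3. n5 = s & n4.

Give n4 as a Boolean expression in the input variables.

n1 = p | q
n2 = q & n1 = q & (p | q)
n3 = n2 | r = (q & (p | q)) | r
n4 = q ^ n3 = q ^ ((q & (p | q)) | r)

q ^ ((q & (p | q)) | r)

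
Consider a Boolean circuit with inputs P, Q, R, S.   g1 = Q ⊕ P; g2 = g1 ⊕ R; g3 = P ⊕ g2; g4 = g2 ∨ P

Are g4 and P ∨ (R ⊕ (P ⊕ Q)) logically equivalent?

Yes

g1 = Q ⊕ P
g2 = g1 ⊕ R = (Q ⊕ P) ⊕ R
g4 = g2 ∨ P = ((Q ⊕ P) ⊕ R) ∨ P
At P=0, Q=0, R=0, S=0: circuit gives 0, formula gives 0.
At P=0, Q=0, R=1, S=0: circuit gives 1, formula gives 1.
Agrees on all 16 inputs.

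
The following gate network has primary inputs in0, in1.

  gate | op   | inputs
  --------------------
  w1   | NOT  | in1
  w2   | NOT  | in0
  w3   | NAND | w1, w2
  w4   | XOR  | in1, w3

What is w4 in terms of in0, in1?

w1 = NOT in1
w2 = NOT in0
w3 = w1 NAND w2 = NOT in1 NAND NOT in0
w4 = in1 XOR w3 = in1 XOR (NOT in1 NAND NOT in0)

in1 XOR (NOT in1 NAND NOT in0)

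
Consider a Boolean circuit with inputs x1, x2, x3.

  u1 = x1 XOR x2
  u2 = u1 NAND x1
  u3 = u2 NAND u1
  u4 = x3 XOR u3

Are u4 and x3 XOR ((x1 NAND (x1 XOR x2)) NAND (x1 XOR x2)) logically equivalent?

u1 = x1 XOR x2
u2 = u1 NAND x1 = (x1 XOR x2) NAND x1
u3 = u2 NAND u1 = ((x1 XOR x2) NAND x1) NAND (x1 XOR x2)
u4 = x3 XOR u3 = x3 XOR (((x1 XOR x2) NAND x1) NAND (x1 XOR x2))
At x1=0, x2=0, x3=1: circuit gives 0, formula gives 0.
At x1=0, x2=0, x3=0: circuit gives 1, formula gives 1.
Agrees on all 8 inputs.

Yes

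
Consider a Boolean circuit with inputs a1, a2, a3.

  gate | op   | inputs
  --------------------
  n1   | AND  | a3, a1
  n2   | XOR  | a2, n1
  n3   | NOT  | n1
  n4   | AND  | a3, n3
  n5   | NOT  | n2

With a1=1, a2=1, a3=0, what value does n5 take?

0

n1 = 0 AND 1 = 0
n2 = 1 XOR 0 = 1
n5 = NOT 1 = 0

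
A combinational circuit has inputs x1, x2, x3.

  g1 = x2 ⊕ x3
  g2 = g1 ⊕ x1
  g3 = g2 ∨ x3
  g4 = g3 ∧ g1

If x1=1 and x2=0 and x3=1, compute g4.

1

g1 = 0 ⊕ 1 = 1
g2 = 1 ⊕ 1 = 0
g3 = 0 ∨ 1 = 1
g4 = 1 ∧ 1 = 1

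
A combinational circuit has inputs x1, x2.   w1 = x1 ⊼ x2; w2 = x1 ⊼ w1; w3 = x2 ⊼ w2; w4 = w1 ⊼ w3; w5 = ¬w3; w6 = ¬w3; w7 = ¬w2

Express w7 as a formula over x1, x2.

w1 = x1 ⊼ x2
w2 = x1 ⊼ w1 = x1 ⊼ (x1 ⊼ x2)
w7 = ¬w2 = ¬(x1 ⊼ (x1 ⊼ x2))

¬(x1 ⊼ (x1 ⊼ x2))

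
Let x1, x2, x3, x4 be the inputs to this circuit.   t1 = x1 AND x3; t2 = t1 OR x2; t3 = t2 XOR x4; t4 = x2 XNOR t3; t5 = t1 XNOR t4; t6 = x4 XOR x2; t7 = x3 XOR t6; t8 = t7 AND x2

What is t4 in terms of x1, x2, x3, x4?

t1 = x1 AND x3
t2 = t1 OR x2 = (x1 AND x3) OR x2
t3 = t2 XOR x4 = ((x1 AND x3) OR x2) XOR x4
t4 = x2 XNOR t3 = x2 XNOR (((x1 AND x3) OR x2) XOR x4)

x2 XNOR (((x1 AND x3) OR x2) XOR x4)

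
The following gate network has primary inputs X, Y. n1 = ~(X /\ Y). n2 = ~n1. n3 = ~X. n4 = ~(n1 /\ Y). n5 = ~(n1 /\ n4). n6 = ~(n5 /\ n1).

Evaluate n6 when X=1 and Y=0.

1

n1 = ~(1 /\ 0) = 1
n4 = ~(1 /\ 0) = 1
n5 = ~(1 /\ 1) = 0
n6 = ~(0 /\ 1) = 1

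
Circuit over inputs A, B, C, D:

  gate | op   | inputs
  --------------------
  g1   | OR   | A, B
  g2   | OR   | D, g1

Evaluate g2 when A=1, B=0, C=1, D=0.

g1 = 1 OR 0 = 1
g2 = 0 OR 1 = 1

1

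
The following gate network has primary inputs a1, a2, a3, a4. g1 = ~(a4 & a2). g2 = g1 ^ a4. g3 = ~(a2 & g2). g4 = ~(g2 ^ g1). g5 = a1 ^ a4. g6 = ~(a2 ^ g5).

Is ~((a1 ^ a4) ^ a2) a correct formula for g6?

g5 = a1 ^ a4
g6 = ~(a2 ^ g5) = ~(a2 ^ (a1 ^ a4))
At a1=0, a2=0, a3=0, a4=1: circuit gives 0, formula gives 0.
At a1=0, a2=0, a3=0, a4=0: circuit gives 1, formula gives 1.
Agrees on all 16 inputs.

Yes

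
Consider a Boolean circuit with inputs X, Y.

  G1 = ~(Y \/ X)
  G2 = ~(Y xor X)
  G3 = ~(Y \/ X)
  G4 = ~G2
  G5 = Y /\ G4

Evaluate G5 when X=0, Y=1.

G2 = ~(1 xor 0) = 0
G4 = ~0 = 1
G5 = 1 /\ 1 = 1

1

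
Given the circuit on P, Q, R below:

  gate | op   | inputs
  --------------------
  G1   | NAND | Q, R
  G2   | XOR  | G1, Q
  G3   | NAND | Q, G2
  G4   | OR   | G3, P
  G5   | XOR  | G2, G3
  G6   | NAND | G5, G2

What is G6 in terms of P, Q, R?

(((Q NAND R) XOR Q) XOR (Q NAND ((Q NAND R) XOR Q))) NAND ((Q NAND R) XOR Q)

G1 = Q NAND R
G2 = G1 XOR Q = (Q NAND R) XOR Q
G3 = Q NAND G2 = Q NAND ((Q NAND R) XOR Q)
G5 = G2 XOR G3 = ((Q NAND R) XOR Q) XOR (Q NAND ((Q NAND R) XOR Q))
G6 = G5 NAND G2 = (((Q NAND R) XOR Q) XOR (Q NAND ((Q NAND R) XOR Q))) NAND ((Q NAND R) XOR Q)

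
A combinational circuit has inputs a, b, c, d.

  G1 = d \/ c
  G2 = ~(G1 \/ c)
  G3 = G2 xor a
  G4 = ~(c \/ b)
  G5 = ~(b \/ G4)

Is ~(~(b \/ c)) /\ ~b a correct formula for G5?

G4 = ~(c \/ b)
G5 = ~(b \/ G4) = ~(b \/ (~(c \/ b)))
At a=0, b=0, c=0, d=0: circuit gives 0, formula gives 0.
At a=0, b=0, c=1, d=0: circuit gives 1, formula gives 1.
Agrees on all 16 inputs.

Yes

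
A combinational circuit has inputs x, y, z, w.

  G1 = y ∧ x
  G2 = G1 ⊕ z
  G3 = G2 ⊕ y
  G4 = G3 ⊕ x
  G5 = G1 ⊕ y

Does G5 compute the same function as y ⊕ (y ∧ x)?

G1 = y ∧ x
G5 = G1 ⊕ y = (y ∧ x) ⊕ y
At x=0, y=0, z=0, w=0: circuit gives 0, formula gives 0.
At x=0, y=1, z=0, w=0: circuit gives 1, formula gives 1.
Agrees on all 16 inputs.

Yes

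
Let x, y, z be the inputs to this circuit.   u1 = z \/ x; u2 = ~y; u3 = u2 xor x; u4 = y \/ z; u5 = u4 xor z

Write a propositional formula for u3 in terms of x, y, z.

~y xor x

u2 = ~y
u3 = u2 xor x = ~y xor x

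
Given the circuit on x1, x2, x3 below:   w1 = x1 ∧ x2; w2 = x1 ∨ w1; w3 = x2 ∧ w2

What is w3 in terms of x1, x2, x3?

w1 = x1 ∧ x2
w2 = x1 ∨ w1 = x1 ∨ (x1 ∧ x2)
w3 = x2 ∧ w2 = x2 ∧ (x1 ∨ (x1 ∧ x2))

x2 ∧ (x1 ∨ (x1 ∧ x2))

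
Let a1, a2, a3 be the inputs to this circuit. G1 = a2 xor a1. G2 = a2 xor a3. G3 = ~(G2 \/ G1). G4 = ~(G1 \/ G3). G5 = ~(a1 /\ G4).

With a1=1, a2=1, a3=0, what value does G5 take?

0

G1 = 1 xor 1 = 0
G2 = 1 xor 0 = 1
G3 = ~(1 \/ 0) = 0
G4 = ~(0 \/ 0) = 1
G5 = ~(1 /\ 1) = 0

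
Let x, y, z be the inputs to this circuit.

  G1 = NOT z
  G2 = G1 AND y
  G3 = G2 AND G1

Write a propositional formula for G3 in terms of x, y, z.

(NOT z AND y) AND NOT z

G1 = NOT z
G2 = G1 AND y = NOT z AND y
G3 = G2 AND G1 = (NOT z AND y) AND NOT z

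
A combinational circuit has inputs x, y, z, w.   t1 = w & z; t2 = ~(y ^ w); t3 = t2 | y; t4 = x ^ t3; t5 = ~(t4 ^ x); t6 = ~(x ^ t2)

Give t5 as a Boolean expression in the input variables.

t2 = ~(y ^ w)
t3 = t2 | y = (~(y ^ w)) | y
t4 = x ^ t3 = x ^ ((~(y ^ w)) | y)
t5 = ~(t4 ^ x) = ~((x ^ ((~(y ^ w)) | y)) ^ x)

~((x ^ ((~(y ^ w)) | y)) ^ x)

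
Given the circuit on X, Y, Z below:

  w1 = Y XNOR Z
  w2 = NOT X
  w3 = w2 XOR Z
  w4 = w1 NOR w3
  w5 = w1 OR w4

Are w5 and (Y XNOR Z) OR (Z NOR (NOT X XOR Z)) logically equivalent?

No

w1 = Y XNOR Z
w2 = NOT X
w3 = w2 XOR Z = NOT X XOR Z
w4 = w1 NOR w3 = (Y XNOR Z) NOR (NOT X XOR Z)
w5 = w1 OR w4 = (Y XNOR Z) OR ((Y XNOR Z) NOR (NOT X XOR Z))
At X=0, Y=0, Z=1: circuit gives 1, formula gives 0.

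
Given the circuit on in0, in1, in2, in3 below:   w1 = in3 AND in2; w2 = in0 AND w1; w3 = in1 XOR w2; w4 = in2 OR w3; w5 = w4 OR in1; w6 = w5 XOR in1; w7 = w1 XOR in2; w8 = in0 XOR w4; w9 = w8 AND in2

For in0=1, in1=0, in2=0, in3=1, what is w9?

w1 = 1 AND 0 = 0
w2 = 1 AND 0 = 0
w3 = 0 XOR 0 = 0
w4 = 0 OR 0 = 0
w8 = 1 XOR 0 = 1
w9 = 1 AND 0 = 0

0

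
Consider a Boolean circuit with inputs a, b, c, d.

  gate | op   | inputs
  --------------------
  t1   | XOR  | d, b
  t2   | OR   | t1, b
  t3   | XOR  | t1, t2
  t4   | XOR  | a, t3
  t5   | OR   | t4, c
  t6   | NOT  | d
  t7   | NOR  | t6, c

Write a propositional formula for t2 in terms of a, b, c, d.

(d XOR b) OR b

t1 = d XOR b
t2 = t1 OR b = (d XOR b) OR b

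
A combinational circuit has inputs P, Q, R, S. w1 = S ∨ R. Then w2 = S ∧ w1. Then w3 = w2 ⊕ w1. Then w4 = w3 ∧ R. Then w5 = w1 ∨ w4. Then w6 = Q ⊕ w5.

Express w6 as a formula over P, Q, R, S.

Q ⊕ ((S ∨ R) ∨ (((S ∧ (S ∨ R)) ⊕ (S ∨ R)) ∧ R))

w1 = S ∨ R
w2 = S ∧ w1 = S ∧ (S ∨ R)
w3 = w2 ⊕ w1 = (S ∧ (S ∨ R)) ⊕ (S ∨ R)
w4 = w3 ∧ R = ((S ∧ (S ∨ R)) ⊕ (S ∨ R)) ∧ R
w5 = w1 ∨ w4 = (S ∨ R) ∨ (((S ∧ (S ∨ R)) ⊕ (S ∨ R)) ∧ R)
w6 = Q ⊕ w5 = Q ⊕ ((S ∨ R) ∨ (((S ∧ (S ∨ R)) ⊕ (S ∨ R)) ∧ R))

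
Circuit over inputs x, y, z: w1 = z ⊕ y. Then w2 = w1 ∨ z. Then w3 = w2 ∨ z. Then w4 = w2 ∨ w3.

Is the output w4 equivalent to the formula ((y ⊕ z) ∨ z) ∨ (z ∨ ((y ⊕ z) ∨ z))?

Yes

w1 = z ⊕ y
w2 = w1 ∨ z = (z ⊕ y) ∨ z
w3 = w2 ∨ z = ((z ⊕ y) ∨ z) ∨ z
w4 = w2 ∨ w3 = ((z ⊕ y) ∨ z) ∨ (((z ⊕ y) ∨ z) ∨ z)
At x=0, y=0, z=0: circuit gives 0, formula gives 0.
At x=0, y=0, z=1: circuit gives 1, formula gives 1.
Agrees on all 8 inputs.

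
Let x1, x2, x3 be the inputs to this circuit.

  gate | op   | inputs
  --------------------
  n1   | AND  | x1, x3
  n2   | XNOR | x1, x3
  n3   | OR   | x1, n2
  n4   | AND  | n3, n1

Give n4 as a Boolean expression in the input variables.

(x1 OR (x1 XNOR x3)) AND (x1 AND x3)

n1 = x1 AND x3
n2 = x1 XNOR x3
n3 = x1 OR n2 = x1 OR (x1 XNOR x3)
n4 = n3 AND n1 = (x1 OR (x1 XNOR x3)) AND (x1 AND x3)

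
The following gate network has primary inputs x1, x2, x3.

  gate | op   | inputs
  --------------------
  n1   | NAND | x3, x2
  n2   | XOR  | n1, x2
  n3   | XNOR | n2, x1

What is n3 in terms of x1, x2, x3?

n1 = x3 NAND x2
n2 = n1 XOR x2 = (x3 NAND x2) XOR x2
n3 = n2 XNOR x1 = ((x3 NAND x2) XOR x2) XNOR x1

((x3 NAND x2) XOR x2) XNOR x1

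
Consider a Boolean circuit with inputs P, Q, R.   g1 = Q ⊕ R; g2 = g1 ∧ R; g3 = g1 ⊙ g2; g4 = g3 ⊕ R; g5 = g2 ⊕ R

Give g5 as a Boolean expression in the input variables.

((Q ⊕ R) ∧ R) ⊕ R

g1 = Q ⊕ R
g2 = g1 ∧ R = (Q ⊕ R) ∧ R
g5 = g2 ⊕ R = ((Q ⊕ R) ∧ R) ⊕ R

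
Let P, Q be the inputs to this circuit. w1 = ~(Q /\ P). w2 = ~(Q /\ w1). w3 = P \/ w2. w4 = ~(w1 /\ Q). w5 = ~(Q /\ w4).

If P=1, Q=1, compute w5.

0

w1 = ~(1 /\ 1) = 0
w4 = ~(0 /\ 1) = 1
w5 = ~(1 /\ 1) = 0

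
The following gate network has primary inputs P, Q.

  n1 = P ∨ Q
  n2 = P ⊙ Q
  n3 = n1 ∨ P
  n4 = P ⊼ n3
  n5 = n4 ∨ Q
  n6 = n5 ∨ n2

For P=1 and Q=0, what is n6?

n1 = 1 ∨ 0 = 1
n2 = 1 ⊙ 0 = 0
n3 = 1 ∨ 1 = 1
n4 = 1 ⊼ 1 = 0
n5 = 0 ∨ 0 = 0
n6 = 0 ∨ 0 = 0

0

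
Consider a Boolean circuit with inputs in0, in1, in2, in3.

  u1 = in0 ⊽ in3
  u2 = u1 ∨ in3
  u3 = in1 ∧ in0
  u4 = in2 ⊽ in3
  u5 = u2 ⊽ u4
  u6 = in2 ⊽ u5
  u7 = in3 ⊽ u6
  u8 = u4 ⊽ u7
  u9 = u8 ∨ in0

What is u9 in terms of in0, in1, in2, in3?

((in2 ⊽ in3) ⊽ (in3 ⊽ (in2 ⊽ (((in0 ⊽ in3) ∨ in3) ⊽ (in2 ⊽ in3))))) ∨ in0

u1 = in0 ⊽ in3
u2 = u1 ∨ in3 = (in0 ⊽ in3) ∨ in3
u4 = in2 ⊽ in3
u5 = u2 ⊽ u4 = ((in0 ⊽ in3) ∨ in3) ⊽ (in2 ⊽ in3)
u6 = in2 ⊽ u5 = in2 ⊽ (((in0 ⊽ in3) ∨ in3) ⊽ (in2 ⊽ in3))
u7 = in3 ⊽ u6 = in3 ⊽ (in2 ⊽ (((in0 ⊽ in3) ∨ in3) ⊽ (in2 ⊽ in3)))
u8 = u4 ⊽ u7 = (in2 ⊽ in3) ⊽ (in3 ⊽ (in2 ⊽ (((in0 ⊽ in3) ∨ in3) ⊽ (in2 ⊽ in3))))
u9 = u8 ∨ in0 = ((in2 ⊽ in3) ⊽ (in3 ⊽ (in2 ⊽ (((in0 ⊽ in3) ∨ in3) ⊽ (in2 ⊽ in3))))) ∨ in0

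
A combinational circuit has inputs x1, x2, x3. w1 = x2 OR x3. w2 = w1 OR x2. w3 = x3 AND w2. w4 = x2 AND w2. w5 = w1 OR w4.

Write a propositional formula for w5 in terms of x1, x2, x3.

w1 = x2 OR x3
w2 = w1 OR x2 = (x2 OR x3) OR x2
w4 = x2 AND w2 = x2 AND ((x2 OR x3) OR x2)
w5 = w1 OR w4 = (x2 OR x3) OR (x2 AND ((x2 OR x3) OR x2))

(x2 OR x3) OR (x2 AND ((x2 OR x3) OR x2))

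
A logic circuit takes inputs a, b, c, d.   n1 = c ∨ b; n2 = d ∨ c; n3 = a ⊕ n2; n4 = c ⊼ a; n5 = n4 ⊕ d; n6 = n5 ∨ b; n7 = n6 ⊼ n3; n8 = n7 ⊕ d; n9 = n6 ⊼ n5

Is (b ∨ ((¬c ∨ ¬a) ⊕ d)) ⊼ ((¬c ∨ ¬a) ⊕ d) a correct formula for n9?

n4 = c ⊼ a
n5 = n4 ⊕ d = (c ⊼ a) ⊕ d
n6 = n5 ∨ b = ((c ⊼ a) ⊕ d) ∨ b
n9 = n6 ⊼ n5 = (((c ⊼ a) ⊕ d) ∨ b) ⊼ ((c ⊼ a) ⊕ d)
At a=0, b=0, c=0, d=0: circuit gives 0, formula gives 0.
At a=0, b=0, c=0, d=1: circuit gives 1, formula gives 1.
Agrees on all 16 inputs.

Yes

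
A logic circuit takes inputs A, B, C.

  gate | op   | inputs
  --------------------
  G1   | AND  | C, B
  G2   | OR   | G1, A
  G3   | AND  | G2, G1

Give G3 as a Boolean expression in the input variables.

G1 = C AND B
G2 = G1 OR A = (C AND B) OR A
G3 = G2 AND G1 = ((C AND B) OR A) AND (C AND B)

((C AND B) OR A) AND (C AND B)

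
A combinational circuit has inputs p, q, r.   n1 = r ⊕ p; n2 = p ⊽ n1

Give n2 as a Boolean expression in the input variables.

n1 = r ⊕ p
n2 = p ⊽ n1 = p ⊽ (r ⊕ p)

p ⊽ (r ⊕ p)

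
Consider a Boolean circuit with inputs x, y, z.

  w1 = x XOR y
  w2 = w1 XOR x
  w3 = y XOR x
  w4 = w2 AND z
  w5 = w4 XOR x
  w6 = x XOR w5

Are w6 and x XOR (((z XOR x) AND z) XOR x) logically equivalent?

No

w1 = x XOR y
w2 = w1 XOR x = (x XOR y) XOR x
w4 = w2 AND z = ((x XOR y) XOR x) AND z
w5 = w4 XOR x = (((x XOR y) XOR x) AND z) XOR x
w6 = x XOR w5 = x XOR ((((x XOR y) XOR x) AND z) XOR x)
At x=0, y=0, z=1: circuit gives 0, formula gives 1.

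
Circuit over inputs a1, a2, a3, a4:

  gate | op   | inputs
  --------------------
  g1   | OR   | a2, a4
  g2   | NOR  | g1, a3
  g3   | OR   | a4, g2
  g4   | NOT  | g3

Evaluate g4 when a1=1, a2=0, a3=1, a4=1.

g1 = 0 OR 1 = 1
g2 = 1 NOR 1 = 0
g3 = 1 OR 0 = 1
g4 = NOT 1 = 0

0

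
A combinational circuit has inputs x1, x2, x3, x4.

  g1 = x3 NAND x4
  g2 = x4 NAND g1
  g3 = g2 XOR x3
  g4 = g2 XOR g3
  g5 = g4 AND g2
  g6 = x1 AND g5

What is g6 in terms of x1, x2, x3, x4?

x1 AND (((x4 NAND (x3 NAND x4)) XOR ((x4 NAND (x3 NAND x4)) XOR x3)) AND (x4 NAND (x3 NAND x4)))

g1 = x3 NAND x4
g2 = x4 NAND g1 = x4 NAND (x3 NAND x4)
g3 = g2 XOR x3 = (x4 NAND (x3 NAND x4)) XOR x3
g4 = g2 XOR g3 = (x4 NAND (x3 NAND x4)) XOR ((x4 NAND (x3 NAND x4)) XOR x3)
g5 = g4 AND g2 = ((x4 NAND (x3 NAND x4)) XOR ((x4 NAND (x3 NAND x4)) XOR x3)) AND (x4 NAND (x3 NAND x4))
g6 = x1 AND g5 = x1 AND (((x4 NAND (x3 NAND x4)) XOR ((x4 NAND (x3 NAND x4)) XOR x3)) AND (x4 NAND (x3 NAND x4)))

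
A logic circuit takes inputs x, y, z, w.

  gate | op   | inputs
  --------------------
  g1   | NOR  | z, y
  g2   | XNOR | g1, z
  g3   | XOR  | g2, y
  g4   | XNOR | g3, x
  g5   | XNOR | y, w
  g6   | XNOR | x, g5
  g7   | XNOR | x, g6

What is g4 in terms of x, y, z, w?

(((z NOR y) XNOR z) XOR y) XNOR x

g1 = z NOR y
g2 = g1 XNOR z = (z NOR y) XNOR z
g3 = g2 XOR y = ((z NOR y) XNOR z) XOR y
g4 = g3 XNOR x = (((z NOR y) XNOR z) XOR y) XNOR x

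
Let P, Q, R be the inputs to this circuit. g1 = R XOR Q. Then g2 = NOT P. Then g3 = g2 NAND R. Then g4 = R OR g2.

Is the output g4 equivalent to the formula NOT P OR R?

g2 = NOT P
g4 = R OR g2 = R OR NOT P
At P=1, Q=0, R=0: circuit gives 0, formula gives 0.
At P=0, Q=0, R=0: circuit gives 1, formula gives 1.
Agrees on all 8 inputs.

Yes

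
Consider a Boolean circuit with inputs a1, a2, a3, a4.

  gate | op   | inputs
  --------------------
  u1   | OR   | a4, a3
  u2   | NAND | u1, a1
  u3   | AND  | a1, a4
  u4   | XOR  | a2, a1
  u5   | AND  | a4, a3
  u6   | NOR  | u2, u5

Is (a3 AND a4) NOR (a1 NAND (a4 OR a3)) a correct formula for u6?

Yes

u1 = a4 OR a3
u2 = u1 NAND a1 = (a4 OR a3) NAND a1
u5 = a4 AND a3
u6 = u2 NOR u5 = ((a4 OR a3) NAND a1) NOR (a4 AND a3)
At a1=0, a2=0, a3=0, a4=0: circuit gives 0, formula gives 0.
At a1=1, a2=0, a3=0, a4=1: circuit gives 1, formula gives 1.
Agrees on all 16 inputs.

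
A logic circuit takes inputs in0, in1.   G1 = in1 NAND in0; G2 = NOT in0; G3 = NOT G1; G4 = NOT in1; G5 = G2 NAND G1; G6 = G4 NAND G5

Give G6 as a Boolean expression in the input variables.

NOT in1 NAND (NOT in0 NAND (in1 NAND in0))

G1 = in1 NAND in0
G2 = NOT in0
G4 = NOT in1
G5 = G2 NAND G1 = NOT in0 NAND (in1 NAND in0)
G6 = G4 NAND G5 = NOT in1 NAND (NOT in0 NAND (in1 NAND in0))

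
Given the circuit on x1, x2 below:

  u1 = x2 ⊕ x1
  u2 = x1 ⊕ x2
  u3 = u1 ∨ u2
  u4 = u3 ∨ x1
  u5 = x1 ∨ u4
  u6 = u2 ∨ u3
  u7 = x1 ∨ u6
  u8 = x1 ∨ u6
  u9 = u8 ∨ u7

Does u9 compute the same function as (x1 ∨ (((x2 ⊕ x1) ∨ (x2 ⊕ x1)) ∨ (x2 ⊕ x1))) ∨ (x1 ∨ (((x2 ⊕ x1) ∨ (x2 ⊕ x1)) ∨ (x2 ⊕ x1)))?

Yes

u1 = x2 ⊕ x1
u2 = x1 ⊕ x2
u3 = u1 ∨ u2 = (x2 ⊕ x1) ∨ (x1 ⊕ x2)
u6 = u2 ∨ u3 = (x1 ⊕ x2) ∨ ((x2 ⊕ x1) ∨ (x1 ⊕ x2))
u7 = x1 ∨ u6 = x1 ∨ ((x1 ⊕ x2) ∨ ((x2 ⊕ x1) ∨ (x1 ⊕ x2)))
u8 = x1 ∨ u6 = x1 ∨ ((x1 ⊕ x2) ∨ ((x2 ⊕ x1) ∨ (x1 ⊕ x2)))
u9 = u8 ∨ u7 = (x1 ∨ ((x1 ⊕ x2) ∨ ((x2 ⊕ x1) ∨ (x1 ⊕ x2)))) ∨ (x1 ∨ ((x1 ⊕ x2) ∨ ((x2 ⊕ x1) ∨ (x1 ⊕ x2))))
At x1=0, x2=0: circuit gives 0, formula gives 0.
At x1=0, x2=1: circuit gives 1, formula gives 1.
Agrees on all 4 inputs.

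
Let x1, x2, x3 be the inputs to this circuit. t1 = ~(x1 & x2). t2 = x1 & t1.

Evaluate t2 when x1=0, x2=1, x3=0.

0

t1 = ~(0 & 1) = 1
t2 = 0 & 1 = 0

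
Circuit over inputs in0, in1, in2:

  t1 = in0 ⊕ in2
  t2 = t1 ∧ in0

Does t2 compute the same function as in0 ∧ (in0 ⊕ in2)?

Yes

t1 = in0 ⊕ in2
t2 = t1 ∧ in0 = (in0 ⊕ in2) ∧ in0
At in0=0, in1=0, in2=0: circuit gives 0, formula gives 0.
At in0=1, in1=0, in2=0: circuit gives 1, formula gives 1.
Agrees on all 8 inputs.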